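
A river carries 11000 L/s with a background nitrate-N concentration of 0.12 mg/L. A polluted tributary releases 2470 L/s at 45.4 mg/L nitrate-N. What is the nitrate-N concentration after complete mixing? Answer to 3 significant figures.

Flow-weighted average: C = (11000·0.1200 + 2470·45.40) / 13470 = 113500/13470 = 8.423 mg/L.

8.42 mg/L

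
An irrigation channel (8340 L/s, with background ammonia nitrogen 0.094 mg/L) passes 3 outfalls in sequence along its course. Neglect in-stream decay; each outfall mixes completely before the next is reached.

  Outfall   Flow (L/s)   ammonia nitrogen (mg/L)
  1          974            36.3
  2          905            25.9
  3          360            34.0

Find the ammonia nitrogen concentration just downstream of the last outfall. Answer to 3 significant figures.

6.79 mg/L

Below outfall 1: Q → 9314 L/s, C = (8340·0.09400 + 974.0·36.30)/9314 = 3.880 mg/L.
Below outfall 2: Q → 10220 L/s, C = (9314·3.880 + 905.0·25.90)/10220 = 5.830 mg/L.
Below outfall 3: Q → 10580 L/s, C = (10220·5.830 + 360.0·34.00)/10580 = 6.789 mg/L.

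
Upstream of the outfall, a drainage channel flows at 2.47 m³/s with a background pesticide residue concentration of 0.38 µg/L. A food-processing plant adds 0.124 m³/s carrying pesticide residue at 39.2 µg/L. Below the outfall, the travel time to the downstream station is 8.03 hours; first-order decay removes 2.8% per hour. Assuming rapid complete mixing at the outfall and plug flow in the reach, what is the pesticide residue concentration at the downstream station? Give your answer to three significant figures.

Flow-weighted average: C = (2.470·0.3800 + 0.1240·39.20) / 2.594 = 5.799/2.594 = 2.236 µg/L.
2.8%/h lost → k = −ln(1 − 0.028) = 0.02840 h⁻¹.
Applying C = C₀e^(−kt): 2.236 × 0.7961 = 1.780 µg/L.

1.78 µg/L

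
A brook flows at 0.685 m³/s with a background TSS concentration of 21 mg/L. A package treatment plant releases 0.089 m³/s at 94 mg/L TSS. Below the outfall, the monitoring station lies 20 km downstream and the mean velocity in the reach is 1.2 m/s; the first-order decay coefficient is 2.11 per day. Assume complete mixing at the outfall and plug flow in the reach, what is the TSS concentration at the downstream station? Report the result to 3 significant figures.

After mixing, C = (0.6850·21.00 + 0.08900·94.00) / 0.7740 = 22.75/0.7740 = 29.39 mg/L.
Travel time t = 20·1000 / 1.2 = 16670 s = 4.630 h.
Applying C = C₀e^(−kt): 29.39 × 0.6656 = 19.57 mg/L.

19.6 mg/L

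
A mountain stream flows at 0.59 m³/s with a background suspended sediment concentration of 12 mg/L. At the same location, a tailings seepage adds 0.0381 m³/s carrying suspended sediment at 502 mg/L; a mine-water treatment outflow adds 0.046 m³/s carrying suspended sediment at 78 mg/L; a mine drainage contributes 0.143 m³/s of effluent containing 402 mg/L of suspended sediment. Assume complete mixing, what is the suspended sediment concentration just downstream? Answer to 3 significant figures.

107 mg/L

Mixed concentration C = ΣQC/ΣQ = (0.5900·12.00 + 0.03810·502.0 + 0.04600·78.00 + 0.1430·402.0) / 0.8171 = 87.28/0.8171 = 106.8 mg/L.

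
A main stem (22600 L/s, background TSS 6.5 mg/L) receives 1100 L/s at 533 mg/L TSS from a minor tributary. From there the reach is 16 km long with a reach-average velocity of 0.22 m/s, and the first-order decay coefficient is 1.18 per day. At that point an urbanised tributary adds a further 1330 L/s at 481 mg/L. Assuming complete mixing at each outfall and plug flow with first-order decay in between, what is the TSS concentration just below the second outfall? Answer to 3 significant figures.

36.4 mg/L

Flow-weighted average: C = (22600·6.500 + 1100·533.0) / 23700 = 733200/23700 = 30.94 mg/L; combined flow 23700 L/s.
Travel time t = 16·1000 / 0.22 = 72730 s = 20.20 h.
First-order decay: C = 30.94·exp(−k·t) = 30.94·0.3704 = 11.46 mg/L.
At the second outfall, C = (23700·11.46 + 1330·481.0) / (23700 + 1330) = 36.41 mg/L.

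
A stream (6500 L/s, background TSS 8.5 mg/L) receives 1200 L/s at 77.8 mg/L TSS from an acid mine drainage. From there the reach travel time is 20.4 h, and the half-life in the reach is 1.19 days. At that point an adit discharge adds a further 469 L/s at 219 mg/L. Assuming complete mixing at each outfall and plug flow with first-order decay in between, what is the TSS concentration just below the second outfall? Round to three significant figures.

After mixing, C = (6500·8.500 + 1200·77.80) / 7700 = 148600/7700 = 19.30 mg/L; combined flow 7700 L/s.
Half-life 1.19 d → k = ln 2 / 1.19 = 0.5825 d⁻¹.
First-order decay: C = 19.30·exp(−k·t) = 19.30·0.6095 = 11.76 mg/L.
At the second outfall, C = (7700·11.76 + 469.0·219.0) / (7700 + 469.0) = 23.66 mg/L.

23.7 mg/L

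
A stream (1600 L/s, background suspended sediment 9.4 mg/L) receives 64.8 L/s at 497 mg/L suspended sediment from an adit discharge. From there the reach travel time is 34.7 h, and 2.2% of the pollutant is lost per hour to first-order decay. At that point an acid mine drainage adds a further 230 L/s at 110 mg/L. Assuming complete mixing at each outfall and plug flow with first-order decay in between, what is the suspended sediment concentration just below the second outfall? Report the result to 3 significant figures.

24.9 mg/L

Mass balance: C = (1600·9.400 + 64.80·497.0) / 1665 = 47250/1665 = 28.38 mg/L; combined flow 1665 L/s.
2.2%/h lost → k = −ln(1 − 0.022) = 0.02225 h⁻¹.
Applying C = C₀e^(−kt): 28.38 × 0.4621 = 13.11 mg/L.
Second outfall: C = (1665·13.11 + 230.0·110.0)/1895 = 24.88 mg/L.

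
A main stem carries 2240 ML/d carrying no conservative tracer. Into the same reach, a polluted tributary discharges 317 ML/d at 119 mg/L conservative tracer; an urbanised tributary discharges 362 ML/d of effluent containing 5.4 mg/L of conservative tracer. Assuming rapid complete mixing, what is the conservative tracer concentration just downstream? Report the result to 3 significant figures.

13.6 mg/L

Mixed concentration C = ΣQC/ΣQ = (2240·0 + 317.0·119.0 + 362.0·5.400) / 2919 = 39680/2919 = 13.59 mg/L.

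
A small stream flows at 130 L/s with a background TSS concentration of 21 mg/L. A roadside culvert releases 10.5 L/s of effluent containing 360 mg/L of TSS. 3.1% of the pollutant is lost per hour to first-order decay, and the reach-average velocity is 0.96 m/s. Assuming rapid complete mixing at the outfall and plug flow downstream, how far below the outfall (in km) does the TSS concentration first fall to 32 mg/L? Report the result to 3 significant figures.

After mixing, C = (130.0·21.00 + 10.50·360.0) / 140.5 = 6510/140.5 = 46.33 mg/L.
3.1%/h lost → k = −ln(1 − 0.031) = 0.03149 h⁻¹.
Set 46.33·exp(−k·t) = 32 → t = ln(46.33/32)/k = 42320 s = 11.75 h.
Distance = v·t = 0.96·42320 = 40620 m = 40.62 km.

40.6 km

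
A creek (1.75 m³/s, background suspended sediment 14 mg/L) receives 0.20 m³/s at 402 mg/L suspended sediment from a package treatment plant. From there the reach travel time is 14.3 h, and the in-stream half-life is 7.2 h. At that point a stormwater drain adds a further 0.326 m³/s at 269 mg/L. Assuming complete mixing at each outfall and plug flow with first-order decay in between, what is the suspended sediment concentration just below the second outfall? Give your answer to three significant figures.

Mixed concentration C = ΣQC/ΣQ = (1.750·14.00 + 0.2000·402.0) / 1.950 = 104.9/1.950 = 53.79 mg/L; combined flow 1.950 m³/s.
Half-life 7.2 h → k = ln 2 / 7.2 = 0.09627 h⁻¹ = 2.310 d⁻¹.
First-order decay: C = 53.79·exp(−k·t) = 53.79·0.2524 = 13.58 mg/L.
Second outfall: C = (1.950·13.58 + 0.3260·269.0)/2.276 = 50.16 mg/L.

50.2 mg/L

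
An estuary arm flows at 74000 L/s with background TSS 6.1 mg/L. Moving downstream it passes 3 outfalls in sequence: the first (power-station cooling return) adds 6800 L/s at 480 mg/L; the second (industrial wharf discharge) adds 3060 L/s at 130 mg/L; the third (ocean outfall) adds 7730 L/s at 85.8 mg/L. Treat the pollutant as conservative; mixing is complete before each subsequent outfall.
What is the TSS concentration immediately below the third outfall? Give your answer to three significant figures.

52.2 mg/L

Below outfall 1: Q → 80800 L/s, C = (74000·6.100 + 6800·480.0)/80800 = 45.98 mg/L.
Below outfall 2: Q → 83860 L/s, C = (80800·45.98 + 3060·130.0)/83860 = 49.05 mg/L.
Below outfall 3: Q → 91590 L/s, C = (83860·49.05 + 7730·85.80)/91590 = 52.15 mg/L.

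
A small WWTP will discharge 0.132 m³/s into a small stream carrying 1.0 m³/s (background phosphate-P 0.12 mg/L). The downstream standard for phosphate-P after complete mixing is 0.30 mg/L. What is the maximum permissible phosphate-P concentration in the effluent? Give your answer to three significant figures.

1.66 mg/L

At the limit, (Qr·Cr + Qe·Cₑ)/(Qr + Qe) = 0.30:
Cₑ = (1.132·0.30 − 1.000·0.1200) / 0.1320 = 1.664 mg/L.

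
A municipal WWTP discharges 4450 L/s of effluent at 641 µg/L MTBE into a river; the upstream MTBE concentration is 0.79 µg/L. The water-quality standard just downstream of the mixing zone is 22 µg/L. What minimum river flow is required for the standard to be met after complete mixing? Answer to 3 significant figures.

Set C_mix = 22: (Q·0.7900 + 4450·641.0) / (Q + 4450) = 22
→ Q = 4450·(641.0 − 22)/(22 − 0.7900) = 129900 L/s.

130000 L/s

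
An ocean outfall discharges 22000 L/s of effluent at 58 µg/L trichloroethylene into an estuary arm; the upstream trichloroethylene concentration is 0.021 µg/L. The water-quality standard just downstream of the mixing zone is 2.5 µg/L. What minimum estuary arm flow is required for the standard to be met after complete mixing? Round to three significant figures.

Set C_mix = 2.5: (Q·0.02100 + 22000·58.00) / (Q + 22000) = 2.5
→ Q = 22000·(58.00 − 2.5)/(2.5 − 0.02100) = 492500 L/s.

493000 L/s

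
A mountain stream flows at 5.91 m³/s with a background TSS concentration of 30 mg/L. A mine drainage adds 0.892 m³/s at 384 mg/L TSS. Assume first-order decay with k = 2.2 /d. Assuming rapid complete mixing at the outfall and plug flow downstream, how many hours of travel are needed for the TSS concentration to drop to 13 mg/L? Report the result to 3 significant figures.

19.3 h

After mixing, C = (5.910·30.00 + 0.8920·384.0) / 6.802 = 519.8/6.802 = 76.42 mg/L.
76.42·exp(−k·t) = 13 → t = ln(76.42/13)/k = 69570 s = 19.32 h.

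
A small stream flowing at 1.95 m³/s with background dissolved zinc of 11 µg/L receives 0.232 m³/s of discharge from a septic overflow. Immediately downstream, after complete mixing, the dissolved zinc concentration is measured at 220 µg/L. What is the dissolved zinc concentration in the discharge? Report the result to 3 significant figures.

Mass balance: 1.950·11.00 + 0.2320·Cₑ = 2.182·220.0
→ Cₑ = (2.182·220.0 − 1.950·11.00) / 0.2320 = 1977 µg/L.

1980 µg/L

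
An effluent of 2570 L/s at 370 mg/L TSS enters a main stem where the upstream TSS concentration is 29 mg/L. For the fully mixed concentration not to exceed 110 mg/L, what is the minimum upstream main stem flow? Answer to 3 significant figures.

8250 L/s

Set C_mix = 110: (Q·29.00 + 2570·370.0) / (Q + 2570) = 110
→ Q = 2570·(370.0 − 110)/(110 − 29.00) = 8249 L/s.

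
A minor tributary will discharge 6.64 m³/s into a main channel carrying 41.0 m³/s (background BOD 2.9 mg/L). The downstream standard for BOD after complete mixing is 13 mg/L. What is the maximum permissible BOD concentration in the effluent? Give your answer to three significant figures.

At the limit, (Qr·Cr + Qe·Cₑ)/(Qr + Qe) = 13:
Cₑ = (47.64·13 − 41.00·2.900) / 6.640 = 75.36 mg/L.

75.4 mg/L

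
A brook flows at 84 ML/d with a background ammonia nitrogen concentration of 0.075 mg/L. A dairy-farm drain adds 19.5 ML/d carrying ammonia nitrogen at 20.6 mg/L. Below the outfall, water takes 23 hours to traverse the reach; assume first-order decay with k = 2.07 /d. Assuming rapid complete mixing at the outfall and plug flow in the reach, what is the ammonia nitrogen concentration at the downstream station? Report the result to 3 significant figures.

0.542 mg/L

Conservation of mass: C = (84.00·0.07500 + 19.50·20.60) / 103.5 = 408.0/103.5 = 3.942 mg/L.
Decay over the reach: 3.942·exp(−kt) = 3.942·0.1376 = 0.5422 mg/L.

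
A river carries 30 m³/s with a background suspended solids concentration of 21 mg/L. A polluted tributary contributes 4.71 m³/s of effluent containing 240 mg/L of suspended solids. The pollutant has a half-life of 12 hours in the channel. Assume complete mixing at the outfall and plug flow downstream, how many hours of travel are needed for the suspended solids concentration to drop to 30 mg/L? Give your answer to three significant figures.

Flow-weighted average: C = (30.00·21.00 + 4.710·240.0) / 34.71 = 1760/34.71 = 50.72 mg/L.
Half-life 12 h → k = ln 2 / 12 = 0.05776 h⁻¹ = 1.386 d⁻¹.
50.72·exp(−k·t) = 30 → t = ln(50.72/30)/k = 32720 s = 9.090 h.

9.09 h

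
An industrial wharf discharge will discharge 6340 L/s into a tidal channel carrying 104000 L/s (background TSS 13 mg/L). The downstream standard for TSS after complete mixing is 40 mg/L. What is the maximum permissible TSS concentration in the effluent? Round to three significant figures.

483 mg/L

At the limit, (Qr·Cr + Qe·Cₑ)/(Qr + Qe) = 40:
Cₑ = (110300·40 − 104000·13.00) / 6340 = 482.9 mg/L.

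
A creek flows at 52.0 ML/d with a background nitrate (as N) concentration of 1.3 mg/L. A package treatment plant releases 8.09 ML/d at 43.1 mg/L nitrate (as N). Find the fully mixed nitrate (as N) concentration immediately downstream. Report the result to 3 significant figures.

After mixing, C = (52.00·1.300 + 8.090·43.10) / 60.09 = 416.3/60.09 = 6.928 mg/L.

6.93 mg/L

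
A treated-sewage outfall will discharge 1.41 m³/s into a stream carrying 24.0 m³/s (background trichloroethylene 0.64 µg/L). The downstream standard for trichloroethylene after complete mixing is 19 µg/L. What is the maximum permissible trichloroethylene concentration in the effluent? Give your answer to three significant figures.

At the limit, (Qr·Cr + Qe·Cₑ)/(Qr + Qe) = 19:
Cₑ = (25.41·19 − 24.00·0.6400) / 1.410 = 331.5 µg/L.

332 µg/L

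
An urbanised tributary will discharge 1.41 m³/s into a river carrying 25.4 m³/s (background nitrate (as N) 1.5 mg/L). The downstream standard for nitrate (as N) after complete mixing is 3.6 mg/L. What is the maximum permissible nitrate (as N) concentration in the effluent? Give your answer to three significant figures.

41.4 mg/L

At the limit, (Qr·Cr + Qe·Cₑ)/(Qr + Qe) = 3.6:
Cₑ = (26.81·3.6 − 25.40·1.500) / 1.410 = 41.43 mg/L.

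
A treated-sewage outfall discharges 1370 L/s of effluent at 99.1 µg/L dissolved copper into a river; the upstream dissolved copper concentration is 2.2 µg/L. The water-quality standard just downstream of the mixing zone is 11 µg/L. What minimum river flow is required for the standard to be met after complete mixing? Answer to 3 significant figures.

Set C_mix = 11: (Q·2.200 + 1370·99.10) / (Q + 1370) = 11
→ Q = 1370·(99.10 − 11)/(11 − 2.200) = 13720 L/s.

13700 L/s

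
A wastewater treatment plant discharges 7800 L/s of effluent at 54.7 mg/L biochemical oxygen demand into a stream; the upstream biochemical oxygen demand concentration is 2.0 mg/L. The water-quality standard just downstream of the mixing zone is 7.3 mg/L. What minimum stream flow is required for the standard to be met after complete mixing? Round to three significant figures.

Set C_mix = 7.3: (Q·2.000 + 7800·54.70) / (Q + 7800) = 7.3
→ Q = 7800·(54.70 − 7.3)/(7.3 − 2.000) = 69760 L/s.

69800 L/s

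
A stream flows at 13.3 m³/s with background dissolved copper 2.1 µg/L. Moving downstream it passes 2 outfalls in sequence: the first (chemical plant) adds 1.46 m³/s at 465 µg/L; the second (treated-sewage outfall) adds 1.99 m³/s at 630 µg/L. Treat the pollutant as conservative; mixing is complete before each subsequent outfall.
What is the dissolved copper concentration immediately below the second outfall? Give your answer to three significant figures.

After outfall 1: Q = 13.30 + 1.460 = 14.76 m³/s; C = (13.30·2.100 + 1.460·465.0)/14.76 = 47.89 µg/L.
After outfall 2: Q = 14.76 + 1.990 = 16.75 m³/s; C = (14.76·47.89 + 1.990·630.0)/16.75 = 117.0 µg/L.

117 µg/L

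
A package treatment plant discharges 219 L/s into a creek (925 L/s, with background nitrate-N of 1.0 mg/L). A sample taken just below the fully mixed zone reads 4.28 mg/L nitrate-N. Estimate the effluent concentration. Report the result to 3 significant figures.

18.1 mg/L

Mass balance: 925.0·1.000 + 219.0·Cₑ = 1144·4.280
→ Cₑ = (1144·4.280 − 925.0·1.000) / 219.0 = 18.13 mg/L.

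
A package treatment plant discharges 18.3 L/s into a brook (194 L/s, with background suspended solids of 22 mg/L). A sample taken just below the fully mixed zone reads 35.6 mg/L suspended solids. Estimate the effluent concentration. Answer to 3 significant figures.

Mass balance: 194.0·22.00 + 18.30·Cₑ = 212.3·35.60
→ Cₑ = (212.3·35.60 − 194.0·22.00) / 18.30 = 179.8 mg/L.

180 mg/L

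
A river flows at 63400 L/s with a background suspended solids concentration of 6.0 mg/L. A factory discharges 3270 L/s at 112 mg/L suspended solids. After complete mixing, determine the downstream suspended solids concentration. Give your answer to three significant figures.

11.2 mg/L

Mass balance: C = (63400·6.000 + 3270·112.0) / 66670 = 746600/66670 = 11.20 mg/L.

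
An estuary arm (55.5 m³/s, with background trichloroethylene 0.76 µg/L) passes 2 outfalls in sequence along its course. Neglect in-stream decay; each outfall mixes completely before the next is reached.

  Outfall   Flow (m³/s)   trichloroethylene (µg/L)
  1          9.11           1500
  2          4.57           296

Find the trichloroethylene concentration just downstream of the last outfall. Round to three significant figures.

Outfall 1: combined Q = 64.61 m³/s; C = (55.50·0.7600 + 9.110·1500)/64.61 = 212.2 µg/L.
Outfall 2: combined Q = 69.18 m³/s; C = (64.61·212.2 + 4.570·296.0)/69.18 = 217.7 µg/L.

218 µg/L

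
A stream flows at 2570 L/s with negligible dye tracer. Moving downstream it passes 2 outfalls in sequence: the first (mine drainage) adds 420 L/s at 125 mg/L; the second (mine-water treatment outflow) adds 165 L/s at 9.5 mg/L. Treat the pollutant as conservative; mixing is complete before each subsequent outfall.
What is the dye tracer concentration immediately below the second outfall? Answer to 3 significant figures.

17.1 mg/L

Outfall 1: combined Q = 2990 L/s; C = (2570·0 + 420.0·125.0)/2990 = 17.56 mg/L.
Outfall 2: combined Q = 3155 L/s; C = (2990·17.56 + 165.0·9.500)/3155 = 17.14 mg/L.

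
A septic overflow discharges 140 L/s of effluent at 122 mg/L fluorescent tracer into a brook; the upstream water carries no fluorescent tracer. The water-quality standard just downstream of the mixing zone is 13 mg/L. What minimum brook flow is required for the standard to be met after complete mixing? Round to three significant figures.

1170 L/s

Set C_mix = 13: (Q·0 + 140.0·122.0) / (Q + 140.0) = 13
→ Q = 140.0·(122.0 − 13)/(13 − 0) = 1174 L/s.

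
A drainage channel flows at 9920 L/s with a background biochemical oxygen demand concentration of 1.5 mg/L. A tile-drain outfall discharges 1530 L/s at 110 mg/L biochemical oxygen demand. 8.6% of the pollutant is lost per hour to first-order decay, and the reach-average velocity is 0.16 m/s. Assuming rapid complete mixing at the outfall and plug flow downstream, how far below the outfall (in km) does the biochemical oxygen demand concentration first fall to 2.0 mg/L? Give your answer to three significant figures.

After mixing, C = (9920·1.500 + 1530·110.0) / 11450 = 183200/11450 = 16.00 mg/L.
8.6%/h lost → k = −ln(1 − 0.086) = 0.08992 h⁻¹.
Set 16.00·exp(−k·t) = 2.0 → t = ln(16.00/2.0)/k = 83240 s = 23.12 h.
Distance = v·t = 0.16·83240 = 13320 m = 13.32 km.

13.3 km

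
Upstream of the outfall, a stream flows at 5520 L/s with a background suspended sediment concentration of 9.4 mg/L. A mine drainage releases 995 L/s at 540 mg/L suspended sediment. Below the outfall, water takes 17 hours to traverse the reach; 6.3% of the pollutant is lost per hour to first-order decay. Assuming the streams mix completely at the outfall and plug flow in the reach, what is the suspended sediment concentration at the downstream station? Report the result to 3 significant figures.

29.9 mg/L

Flow-weighted average: C = (5520·9.400 + 995.0·540.0) / 6515 = 589200/6515 = 90.44 mg/L.
6.3%/h lost → k = −ln(1 − 0.063) = 0.06507 h⁻¹.
Decay over the reach: 90.44·exp(−kt) = 90.44·0.3308 = 29.92 mg/L.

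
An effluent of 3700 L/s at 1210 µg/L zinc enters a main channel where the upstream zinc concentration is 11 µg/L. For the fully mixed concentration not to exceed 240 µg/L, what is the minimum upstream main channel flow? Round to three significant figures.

15700 L/s

Set C_mix = 240: (Q·11.00 + 3700·1210) / (Q + 3700) = 240
→ Q = 3700·(1210 − 240)/(240 − 11.00) = 15670 L/s.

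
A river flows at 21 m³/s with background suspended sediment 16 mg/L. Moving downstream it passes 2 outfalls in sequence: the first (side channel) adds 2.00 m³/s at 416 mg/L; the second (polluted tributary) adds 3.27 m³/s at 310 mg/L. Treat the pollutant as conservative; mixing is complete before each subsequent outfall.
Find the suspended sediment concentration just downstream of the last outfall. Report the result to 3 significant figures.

83.0 mg/L

Below outfall 1: Q → 23.00 m³/s, C = (21.00·16.00 + 2.000·416.0)/23.00 = 50.78 mg/L.
Below outfall 2: Q → 26.27 m³/s, C = (23.00·50.78 + 3.270·310.0)/26.27 = 83.05 mg/L.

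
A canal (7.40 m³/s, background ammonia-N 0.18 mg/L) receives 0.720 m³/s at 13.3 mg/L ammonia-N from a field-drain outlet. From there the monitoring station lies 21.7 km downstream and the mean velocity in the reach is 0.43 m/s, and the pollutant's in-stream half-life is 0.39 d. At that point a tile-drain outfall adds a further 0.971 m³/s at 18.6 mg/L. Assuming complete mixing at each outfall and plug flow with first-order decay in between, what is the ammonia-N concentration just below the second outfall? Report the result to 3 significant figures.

After mixing, C = (7.400·0.1800 + 0.7200·13.30) / 8.120 = 10.91/8.120 = 1.343 mg/L; combined flow 8.120 m³/s.
Travel time t = 21.7·1000 / 0.43 = 50470 s = 14.02 h.
Half-life 0.39 d → k = ln 2 / 0.39 = 1.777 d⁻¹.
Applying C = C₀e^(−kt): 1.343 × 0.3541 = 0.4757 mg/L.
Second outfall: C = (8.120·0.4757 + 0.9710·18.60)/9.091 = 2.412 mg/L.

2.41 mg/L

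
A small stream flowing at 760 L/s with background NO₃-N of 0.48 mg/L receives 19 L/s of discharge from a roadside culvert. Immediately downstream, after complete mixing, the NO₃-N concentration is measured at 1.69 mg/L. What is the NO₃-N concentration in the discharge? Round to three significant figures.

50.1 mg/L

Mass balance: 760.0·0.4800 + 19.00·Cₑ = 779.0·1.690
→ Cₑ = (779.0·1.690 − 760.0·0.4800) / 19.00 = 50.09 mg/L.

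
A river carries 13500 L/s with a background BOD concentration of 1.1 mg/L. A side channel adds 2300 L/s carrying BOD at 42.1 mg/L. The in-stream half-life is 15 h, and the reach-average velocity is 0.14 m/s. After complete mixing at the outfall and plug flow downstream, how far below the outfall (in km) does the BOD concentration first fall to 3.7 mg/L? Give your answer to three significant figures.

7.06 km

Flow-weighted average: C = (13500·1.100 + 2300·42.10) / 15800 = 111700/15800 = 7.068 mg/L.
Half-life 15 h → k = ln 2 / 15 = 0.04621 h⁻¹ = 1.109 d⁻¹.
Set 7.068·exp(−k·t) = 3.7 → t = ln(7.068/3.7)/k = 50430 s = 14.01 h.
Distance = v·t = 0.14·50430 = 7060 m = 7.060 km.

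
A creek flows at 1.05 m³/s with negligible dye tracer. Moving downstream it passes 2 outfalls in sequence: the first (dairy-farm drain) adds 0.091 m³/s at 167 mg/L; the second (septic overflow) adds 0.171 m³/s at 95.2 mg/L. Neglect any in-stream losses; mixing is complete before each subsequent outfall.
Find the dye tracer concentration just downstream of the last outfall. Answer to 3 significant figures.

After outfall 1: Q = 1.050 + 0.09100 = 1.141 m³/s; C = (1.050·0 + 0.09100·167.0)/1.141 = 13.32 mg/L.
After outfall 2: Q = 1.141 + 0.1710 = 1.312 m³/s; C = (1.141·13.32 + 0.1710·95.20)/1.312 = 23.99 mg/L.

24.0 mg/L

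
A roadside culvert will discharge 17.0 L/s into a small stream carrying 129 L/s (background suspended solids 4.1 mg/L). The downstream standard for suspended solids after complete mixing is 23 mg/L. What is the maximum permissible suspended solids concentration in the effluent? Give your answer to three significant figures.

At the limit, (Qr·Cr + Qe·Cₑ)/(Qr + Qe) = 23:
Cₑ = (146.0·23 − 129.0·4.100) / 17.00 = 166.4 mg/L.

166 mg/L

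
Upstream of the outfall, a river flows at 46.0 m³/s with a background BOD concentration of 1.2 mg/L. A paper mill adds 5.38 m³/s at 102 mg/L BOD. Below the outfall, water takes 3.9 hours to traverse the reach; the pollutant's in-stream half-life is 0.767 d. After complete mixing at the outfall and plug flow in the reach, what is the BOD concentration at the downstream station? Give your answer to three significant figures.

10.1 mg/L

Conservation of mass: C = (46.00·1.200 + 5.380·102.0) / 51.38 = 604.0/51.38 = 11.75 mg/L.
Half-life 0.767 d → k = ln 2 / 0.767 = 0.9037 d⁻¹.
First-order decay: C = 11.75·exp(−k·t) = 11.75·0.8634 = 10.15 mg/L.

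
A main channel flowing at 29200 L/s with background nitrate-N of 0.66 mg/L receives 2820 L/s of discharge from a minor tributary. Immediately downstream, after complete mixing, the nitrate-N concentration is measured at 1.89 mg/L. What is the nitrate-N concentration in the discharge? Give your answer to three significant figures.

14.6 mg/L

Mass balance: 29200·0.6600 + 2820·Cₑ = 32020·1.890
→ Cₑ = (32020·1.890 − 29200·0.6600) / 2820 = 14.63 mg/L.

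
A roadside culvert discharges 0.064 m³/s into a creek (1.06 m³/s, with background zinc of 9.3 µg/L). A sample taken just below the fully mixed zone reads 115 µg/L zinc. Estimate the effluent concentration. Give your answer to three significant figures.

1870 µg/L

Mass balance: 1.060·9.300 + 0.06400·Cₑ = 1.124·115.0
→ Cₑ = (1.124·115.0 − 1.060·9.300) / 0.06400 = 1866 µg/L.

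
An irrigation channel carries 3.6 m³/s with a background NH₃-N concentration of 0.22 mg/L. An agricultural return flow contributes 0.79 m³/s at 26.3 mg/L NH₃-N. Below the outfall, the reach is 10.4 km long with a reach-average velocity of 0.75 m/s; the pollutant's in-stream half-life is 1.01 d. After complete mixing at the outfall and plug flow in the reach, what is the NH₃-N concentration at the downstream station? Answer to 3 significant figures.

4.40 mg/L

Conservation of mass: C = (3.600·0.2200 + 0.7900·26.30) / 4.390 = 21.57/4.390 = 4.913 mg/L.
Travel time t = 10.4·1000 / 0.75 = 13870 s = 3.852 h.
Half-life 1.01 d → k = ln 2 / 1.01 = 0.6863 d⁻¹.
After decay, C = 4.913 × e^(−kt) = 4.913 × 0.8957 = 4.401 mg/L.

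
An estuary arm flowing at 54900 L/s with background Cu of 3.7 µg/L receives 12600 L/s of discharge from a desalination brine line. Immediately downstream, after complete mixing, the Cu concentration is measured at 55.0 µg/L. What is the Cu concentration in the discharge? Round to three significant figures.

Mass balance: 54900·3.700 + 12600·Cₑ = 67500·55.00
→ Cₑ = (67500·55.00 − 54900·3.700) / 12600 = 278.5 µg/L.

279 µg/L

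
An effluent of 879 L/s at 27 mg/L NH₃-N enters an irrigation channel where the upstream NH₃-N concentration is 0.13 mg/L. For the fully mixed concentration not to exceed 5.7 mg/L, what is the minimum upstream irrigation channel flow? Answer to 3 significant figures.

Set C_mix = 5.7: (Q·0.1300 + 879.0·27.00) / (Q + 879.0) = 5.7
→ Q = 879.0·(27.00 − 5.7)/(5.7 − 0.1300) = 3361 L/s.

3360 L/s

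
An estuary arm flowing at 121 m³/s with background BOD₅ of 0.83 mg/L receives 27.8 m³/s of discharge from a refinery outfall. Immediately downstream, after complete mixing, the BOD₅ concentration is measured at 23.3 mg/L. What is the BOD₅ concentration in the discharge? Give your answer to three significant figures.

Mass balance: 121.0·0.8300 + 27.80·Cₑ = 148.8·23.30
→ Cₑ = (148.8·23.30 − 121.0·0.8300) / 27.80 = 121.1 mg/L.

121 mg/L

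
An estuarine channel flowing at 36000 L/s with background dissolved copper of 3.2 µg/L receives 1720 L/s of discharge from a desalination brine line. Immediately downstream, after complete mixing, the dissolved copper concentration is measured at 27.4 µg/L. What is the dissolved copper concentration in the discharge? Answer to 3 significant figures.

534 µg/L

Mass balance: 36000·3.200 + 1720·Cₑ = 37720·27.40
→ Cₑ = (37720·27.40 − 36000·3.200) / 1720 = 533.9 µg/L.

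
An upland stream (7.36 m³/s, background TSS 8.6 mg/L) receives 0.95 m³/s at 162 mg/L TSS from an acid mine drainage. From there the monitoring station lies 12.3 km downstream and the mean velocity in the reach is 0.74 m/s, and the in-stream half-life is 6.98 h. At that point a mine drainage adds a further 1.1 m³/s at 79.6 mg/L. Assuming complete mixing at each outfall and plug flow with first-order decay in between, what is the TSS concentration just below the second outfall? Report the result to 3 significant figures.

23.9 mg/L

Conservation of mass: C = (7.360·8.600 + 0.9500·162.0) / 8.310 = 217.2/8.310 = 26.14 mg/L; combined flow 8.310 m³/s.
Travel time t = 12.3·1000 / 0.74 = 16620 s = 4.617 h.
Half-life 6.98 h → k = ln 2 / 6.98 = 0.09930 h⁻¹ = 2.383 d⁻¹.
Decay over the reach: 26.14·exp(−kt) = 26.14·0.6322 = 16.52 mg/L.
At the second outfall, C = (8.310·16.52 + 1.100·79.60) / (8.310 + 1.100) = 23.90 mg/L.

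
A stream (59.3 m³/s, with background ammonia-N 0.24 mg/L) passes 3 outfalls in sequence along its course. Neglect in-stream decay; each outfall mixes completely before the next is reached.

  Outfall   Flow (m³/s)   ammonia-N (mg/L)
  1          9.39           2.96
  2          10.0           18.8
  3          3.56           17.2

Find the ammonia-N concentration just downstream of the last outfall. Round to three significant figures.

3.54 mg/L

After outfall 1: Q = 59.30 + 9.390 = 68.69 m³/s; C = (59.30·0.2400 + 9.390·2.960)/68.69 = 0.6118 mg/L.
After outfall 2: Q = 68.69 + 10.00 = 78.69 m³/s; C = (68.69·0.6118 + 10.00·18.80)/78.69 = 2.923 mg/L.
After outfall 3: Q = 78.69 + 3.560 = 82.25 m³/s; C = (78.69·2.923 + 3.560·17.20)/82.25 = 3.541 mg/L.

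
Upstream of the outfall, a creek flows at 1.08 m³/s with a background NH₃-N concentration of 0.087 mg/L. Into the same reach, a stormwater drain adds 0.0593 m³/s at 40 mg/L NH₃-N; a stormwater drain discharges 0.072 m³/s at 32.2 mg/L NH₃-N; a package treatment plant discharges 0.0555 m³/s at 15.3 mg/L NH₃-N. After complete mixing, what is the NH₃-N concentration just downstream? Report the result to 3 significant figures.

After mixing, C = (1.080·0.08700 + 0.05930·40.00 + 0.07200·32.20 + 0.05550·15.30) / 1.267 = 5.634/1.267 = 4.447 mg/L.

4.45 mg/L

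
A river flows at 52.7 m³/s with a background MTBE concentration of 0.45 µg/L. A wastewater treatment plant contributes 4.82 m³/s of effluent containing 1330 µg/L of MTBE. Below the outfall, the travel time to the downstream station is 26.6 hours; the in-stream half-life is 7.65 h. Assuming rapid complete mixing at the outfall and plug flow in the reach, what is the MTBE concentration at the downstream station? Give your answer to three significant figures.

Mixed concentration C = ΣQC/ΣQ = (52.70·0.4500 + 4.820·1330) / 57.52 = 6434/57.52 = 111.9 µg/L.
Half-life 7.65 h → k = ln 2 / 7.65 = 0.09061 h⁻¹ = 2.175 d⁻¹.
Decay over the reach: 111.9·exp(−kt) = 111.9·0.08980 = 10.05 µg/L.

10.0 µg/L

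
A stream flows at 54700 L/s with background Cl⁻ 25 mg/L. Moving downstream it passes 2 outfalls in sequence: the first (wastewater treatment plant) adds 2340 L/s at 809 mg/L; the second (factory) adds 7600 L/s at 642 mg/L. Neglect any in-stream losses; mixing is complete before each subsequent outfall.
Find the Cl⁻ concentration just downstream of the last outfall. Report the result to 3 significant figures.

After outfall 1: Q = 54700 + 2340 = 57040 L/s; C = (54700·25.00 + 2340·809.0)/57040 = 57.16 mg/L.
After outfall 2: Q = 57040 + 7600 = 64640 L/s; C = (57040·57.16 + 7600·642.0)/64640 = 125.9 mg/L.

126 mg/L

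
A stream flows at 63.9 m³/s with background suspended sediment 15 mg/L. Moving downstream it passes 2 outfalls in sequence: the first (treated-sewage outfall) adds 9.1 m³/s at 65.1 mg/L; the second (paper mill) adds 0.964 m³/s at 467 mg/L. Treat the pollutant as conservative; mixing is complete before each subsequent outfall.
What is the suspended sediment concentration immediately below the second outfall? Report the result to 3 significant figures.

27.1 mg/L

Outfall 1: combined Q = 73.00 m³/s; C = (63.90·15.00 + 9.100·65.10)/73.00 = 21.25 mg/L.
Outfall 2: combined Q = 73.96 m³/s; C = (73.00·21.25 + 0.9640·467.0)/73.96 = 27.06 mg/L.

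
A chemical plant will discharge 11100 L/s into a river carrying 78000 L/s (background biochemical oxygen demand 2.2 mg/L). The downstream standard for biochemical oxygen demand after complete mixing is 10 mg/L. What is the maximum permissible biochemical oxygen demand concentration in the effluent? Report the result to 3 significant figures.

At the limit, (Qr·Cr + Qe·Cₑ)/(Qr + Qe) = 10:
Cₑ = (89100·10 − 78000·2.200) / 11100 = 64.81 mg/L.

64.8 mg/L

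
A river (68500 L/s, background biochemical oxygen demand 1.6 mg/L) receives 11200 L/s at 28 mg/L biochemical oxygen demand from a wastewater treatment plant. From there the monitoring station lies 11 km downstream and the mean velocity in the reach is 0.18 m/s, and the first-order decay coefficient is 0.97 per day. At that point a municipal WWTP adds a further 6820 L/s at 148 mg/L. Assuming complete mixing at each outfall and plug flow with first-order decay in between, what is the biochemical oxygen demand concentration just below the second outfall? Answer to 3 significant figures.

14.1 mg/L

Mixed concentration C = ΣQC/ΣQ = (68500·1.600 + 11200·28.00) / 79700 = 423200/79700 = 5.310 mg/L; combined flow 79700 L/s.
Travel time t = 11·1000 / 0.18 = 61110 s = 16.98 h.
Applying C = C₀e^(−kt): 5.310 × 0.5035 = 2.674 mg/L.
Second outfall: C = (79700·2.674 + 6820·148.0)/86520 = 14.13 mg/L.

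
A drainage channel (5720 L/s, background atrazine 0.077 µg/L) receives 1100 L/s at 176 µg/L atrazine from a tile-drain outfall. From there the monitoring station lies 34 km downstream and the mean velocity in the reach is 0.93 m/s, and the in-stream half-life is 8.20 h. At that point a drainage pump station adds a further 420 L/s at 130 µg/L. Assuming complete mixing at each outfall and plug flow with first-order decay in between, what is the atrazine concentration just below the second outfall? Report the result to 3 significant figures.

Mixed concentration C = ΣQC/ΣQ = (5720·0.07700 + 1100·176.0) / 6820 = 194000/6820 = 28.45 µg/L; combined flow 6820 L/s.
Travel time t = 34·1000 / 0.93 = 36560 s = 10.16 h.
Half-life 8.20 h → k = ln 2 / 8.20 = 0.08453 h⁻¹ = 2.029 d⁻¹.
After decay, C = 28.45 × e^(−kt) = 28.45 × 0.4238 = 12.06 µg/L.
At the second outfall, C = (6820·12.06 + 420.0·130.0) / (6820 + 420.0) = 18.90 µg/L.

18.9 µg/L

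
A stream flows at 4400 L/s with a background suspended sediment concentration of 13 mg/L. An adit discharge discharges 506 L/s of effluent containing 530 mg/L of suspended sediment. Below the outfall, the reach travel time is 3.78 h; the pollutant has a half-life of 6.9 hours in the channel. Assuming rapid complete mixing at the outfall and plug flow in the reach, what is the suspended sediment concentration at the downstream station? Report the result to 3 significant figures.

45.4 mg/L

Mixed concentration C = ΣQC/ΣQ = (4400·13.00 + 506.0·530.0) / 4906 = 325400/4906 = 66.32 mg/L.
Half-life 6.9 h → k = ln 2 / 6.9 = 0.1005 h⁻¹ = 2.411 d⁻¹.
Decay over the reach: 66.32·exp(−kt) = 66.32·0.6841 = 45.37 mg/L.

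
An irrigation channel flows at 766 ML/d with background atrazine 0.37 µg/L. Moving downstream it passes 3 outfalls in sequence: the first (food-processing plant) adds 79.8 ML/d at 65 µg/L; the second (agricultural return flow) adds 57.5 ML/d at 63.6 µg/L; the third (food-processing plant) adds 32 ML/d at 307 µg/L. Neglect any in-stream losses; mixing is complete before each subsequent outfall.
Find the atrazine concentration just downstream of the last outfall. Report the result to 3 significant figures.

20.3 µg/L

Below outfall 1: Q → 845.8 ML/d, C = (766.0·0.3700 + 79.80·65.00)/845.8 = 6.468 µg/L.
Below outfall 2: Q → 903.3 ML/d, C = (845.8·6.468 + 57.50·63.60)/903.3 = 10.10 µg/L.
Below outfall 3: Q → 935.3 ML/d, C = (903.3·10.10 + 32.00·307.0)/935.3 = 20.26 µg/L.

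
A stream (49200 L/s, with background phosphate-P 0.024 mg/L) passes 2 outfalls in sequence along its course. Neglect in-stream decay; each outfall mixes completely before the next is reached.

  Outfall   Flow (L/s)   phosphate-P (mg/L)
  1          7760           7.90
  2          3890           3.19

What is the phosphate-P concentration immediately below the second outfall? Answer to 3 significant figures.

1.23 mg/L

After outfall 1: Q = 49200 + 7760 = 56960 L/s; C = (49200·0.02400 + 7760·7.900)/56960 = 1.097 mg/L.
After outfall 2: Q = 56960 + 3890 = 60850 L/s; C = (56960·1.097 + 3890·3.190)/60850 = 1.231 mg/L.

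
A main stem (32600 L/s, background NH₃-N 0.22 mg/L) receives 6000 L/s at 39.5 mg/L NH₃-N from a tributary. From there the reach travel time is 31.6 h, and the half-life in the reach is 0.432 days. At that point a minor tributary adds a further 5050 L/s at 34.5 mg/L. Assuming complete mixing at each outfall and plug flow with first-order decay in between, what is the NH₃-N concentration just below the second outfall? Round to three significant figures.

4.67 mg/L

Mixed concentration C = ΣQC/ΣQ = (32600·0.2200 + 6000·39.50) / 38600 = 244200/38600 = 6.326 mg/L; combined flow 38600 L/s.
Half-life 0.432 d → k = ln 2 / 0.432 = 1.605 d⁻¹.
Applying C = C₀e^(−kt): 6.326 × 0.1209 = 0.7649 mg/L.
At the second outfall, C = (38600·0.7649 + 5050·34.50) / (38600 + 5050) = 4.668 mg/L.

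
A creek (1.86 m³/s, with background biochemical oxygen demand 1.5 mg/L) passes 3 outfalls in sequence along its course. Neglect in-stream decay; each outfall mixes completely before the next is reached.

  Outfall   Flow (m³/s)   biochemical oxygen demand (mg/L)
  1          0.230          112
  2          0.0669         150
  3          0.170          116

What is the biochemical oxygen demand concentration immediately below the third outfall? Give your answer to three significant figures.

25.1 mg/L

After outfall 1: Q = 1.860 + 0.2300 = 2.090 m³/s; C = (1.860·1.500 + 0.2300·112.0)/2.090 = 13.66 mg/L.
After outfall 2: Q = 2.090 + 0.06690 = 2.157 m³/s; C = (2.090·13.66 + 0.06690·150.0)/2.157 = 17.89 mg/L.
After outfall 3: Q = 2.157 + 0.1700 = 2.327 m³/s; C = (2.157·17.89 + 0.1700·116.0)/2.327 = 25.06 mg/L.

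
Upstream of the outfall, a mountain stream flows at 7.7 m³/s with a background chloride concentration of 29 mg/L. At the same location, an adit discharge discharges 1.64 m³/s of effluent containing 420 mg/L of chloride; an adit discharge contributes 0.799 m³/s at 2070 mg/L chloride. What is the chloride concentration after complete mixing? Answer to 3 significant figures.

Flow-weighted average: C = (7.700·29.00 + 1.640·420.0 + 0.7990·2070) / 10.14 = 2566/10.14 = 253.1 mg/L.

253 mg/L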